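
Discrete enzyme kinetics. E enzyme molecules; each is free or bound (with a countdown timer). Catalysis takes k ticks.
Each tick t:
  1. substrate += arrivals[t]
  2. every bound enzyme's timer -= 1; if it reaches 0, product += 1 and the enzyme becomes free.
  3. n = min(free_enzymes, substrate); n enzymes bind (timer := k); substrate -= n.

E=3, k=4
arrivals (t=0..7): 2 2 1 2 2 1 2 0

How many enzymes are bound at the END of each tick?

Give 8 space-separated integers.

Answer: 2 3 3 3 3 3 3 3

Derivation:
t=0: arr=2 -> substrate=0 bound=2 product=0
t=1: arr=2 -> substrate=1 bound=3 product=0
t=2: arr=1 -> substrate=2 bound=3 product=0
t=3: arr=2 -> substrate=4 bound=3 product=0
t=4: arr=2 -> substrate=4 bound=3 product=2
t=5: arr=1 -> substrate=4 bound=3 product=3
t=6: arr=2 -> substrate=6 bound=3 product=3
t=7: arr=0 -> substrate=6 bound=3 product=3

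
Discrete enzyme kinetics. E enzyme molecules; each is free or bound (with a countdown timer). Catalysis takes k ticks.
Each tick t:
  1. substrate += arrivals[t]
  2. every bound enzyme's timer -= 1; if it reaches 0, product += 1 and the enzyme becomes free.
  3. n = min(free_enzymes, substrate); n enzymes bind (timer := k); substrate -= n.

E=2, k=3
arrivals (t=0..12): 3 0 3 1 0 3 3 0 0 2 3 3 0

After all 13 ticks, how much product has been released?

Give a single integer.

Answer: 8

Derivation:
t=0: arr=3 -> substrate=1 bound=2 product=0
t=1: arr=0 -> substrate=1 bound=2 product=0
t=2: arr=3 -> substrate=4 bound=2 product=0
t=3: arr=1 -> substrate=3 bound=2 product=2
t=4: arr=0 -> substrate=3 bound=2 product=2
t=5: arr=3 -> substrate=6 bound=2 product=2
t=6: arr=3 -> substrate=7 bound=2 product=4
t=7: arr=0 -> substrate=7 bound=2 product=4
t=8: arr=0 -> substrate=7 bound=2 product=4
t=9: arr=2 -> substrate=7 bound=2 product=6
t=10: arr=3 -> substrate=10 bound=2 product=6
t=11: arr=3 -> substrate=13 bound=2 product=6
t=12: arr=0 -> substrate=11 bound=2 product=8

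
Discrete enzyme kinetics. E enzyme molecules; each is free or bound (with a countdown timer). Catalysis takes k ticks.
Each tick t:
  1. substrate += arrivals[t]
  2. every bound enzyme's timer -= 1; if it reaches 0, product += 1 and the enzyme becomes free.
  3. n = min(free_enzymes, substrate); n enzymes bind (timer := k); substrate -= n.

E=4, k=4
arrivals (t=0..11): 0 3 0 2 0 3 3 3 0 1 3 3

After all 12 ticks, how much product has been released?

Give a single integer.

Answer: 8

Derivation:
t=0: arr=0 -> substrate=0 bound=0 product=0
t=1: arr=3 -> substrate=0 bound=3 product=0
t=2: arr=0 -> substrate=0 bound=3 product=0
t=3: arr=2 -> substrate=1 bound=4 product=0
t=4: arr=0 -> substrate=1 bound=4 product=0
t=5: arr=3 -> substrate=1 bound=4 product=3
t=6: arr=3 -> substrate=4 bound=4 product=3
t=7: arr=3 -> substrate=6 bound=4 product=4
t=8: arr=0 -> substrate=6 bound=4 product=4
t=9: arr=1 -> substrate=4 bound=4 product=7
t=10: arr=3 -> substrate=7 bound=4 product=7
t=11: arr=3 -> substrate=9 bound=4 product=8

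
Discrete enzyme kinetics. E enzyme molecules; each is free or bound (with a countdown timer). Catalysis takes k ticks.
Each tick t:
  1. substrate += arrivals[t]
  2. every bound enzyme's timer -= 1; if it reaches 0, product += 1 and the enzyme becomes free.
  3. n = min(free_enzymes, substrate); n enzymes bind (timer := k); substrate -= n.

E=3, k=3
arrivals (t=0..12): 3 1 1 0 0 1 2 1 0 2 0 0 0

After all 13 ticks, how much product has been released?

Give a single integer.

Answer: 11

Derivation:
t=0: arr=3 -> substrate=0 bound=3 product=0
t=1: arr=1 -> substrate=1 bound=3 product=0
t=2: arr=1 -> substrate=2 bound=3 product=0
t=3: arr=0 -> substrate=0 bound=2 product=3
t=4: arr=0 -> substrate=0 bound=2 product=3
t=5: arr=1 -> substrate=0 bound=3 product=3
t=6: arr=2 -> substrate=0 bound=3 product=5
t=7: arr=1 -> substrate=1 bound=3 product=5
t=8: arr=0 -> substrate=0 bound=3 product=6
t=9: arr=2 -> substrate=0 bound=3 product=8
t=10: arr=0 -> substrate=0 bound=3 product=8
t=11: arr=0 -> substrate=0 bound=2 product=9
t=12: arr=0 -> substrate=0 bound=0 product=11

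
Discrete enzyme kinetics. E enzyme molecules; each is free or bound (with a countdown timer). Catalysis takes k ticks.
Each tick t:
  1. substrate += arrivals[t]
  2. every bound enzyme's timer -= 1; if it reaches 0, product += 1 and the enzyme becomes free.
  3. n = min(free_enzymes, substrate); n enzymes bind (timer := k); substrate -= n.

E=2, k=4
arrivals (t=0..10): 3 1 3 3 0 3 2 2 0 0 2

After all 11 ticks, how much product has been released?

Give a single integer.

t=0: arr=3 -> substrate=1 bound=2 product=0
t=1: arr=1 -> substrate=2 bound=2 product=0
t=2: arr=3 -> substrate=5 bound=2 product=0
t=3: arr=3 -> substrate=8 bound=2 product=0
t=4: arr=0 -> substrate=6 bound=2 product=2
t=5: arr=3 -> substrate=9 bound=2 product=2
t=6: arr=2 -> substrate=11 bound=2 product=2
t=7: arr=2 -> substrate=13 bound=2 product=2
t=8: arr=0 -> substrate=11 bound=2 product=4
t=9: arr=0 -> substrate=11 bound=2 product=4
t=10: arr=2 -> substrate=13 bound=2 product=4

Answer: 4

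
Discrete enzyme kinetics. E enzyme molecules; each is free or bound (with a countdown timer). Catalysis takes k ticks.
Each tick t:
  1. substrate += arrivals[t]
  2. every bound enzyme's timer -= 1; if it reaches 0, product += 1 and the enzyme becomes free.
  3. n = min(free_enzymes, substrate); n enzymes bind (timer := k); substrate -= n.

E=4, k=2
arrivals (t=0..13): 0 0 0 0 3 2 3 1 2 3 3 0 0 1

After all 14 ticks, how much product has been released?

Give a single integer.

Answer: 16

Derivation:
t=0: arr=0 -> substrate=0 bound=0 product=0
t=1: arr=0 -> substrate=0 bound=0 product=0
t=2: arr=0 -> substrate=0 bound=0 product=0
t=3: arr=0 -> substrate=0 bound=0 product=0
t=4: arr=3 -> substrate=0 bound=3 product=0
t=5: arr=2 -> substrate=1 bound=4 product=0
t=6: arr=3 -> substrate=1 bound=4 product=3
t=7: arr=1 -> substrate=1 bound=4 product=4
t=8: arr=2 -> substrate=0 bound=4 product=7
t=9: arr=3 -> substrate=2 bound=4 product=8
t=10: arr=3 -> substrate=2 bound=4 product=11
t=11: arr=0 -> substrate=1 bound=4 product=12
t=12: arr=0 -> substrate=0 bound=2 product=15
t=13: arr=1 -> substrate=0 bound=2 product=16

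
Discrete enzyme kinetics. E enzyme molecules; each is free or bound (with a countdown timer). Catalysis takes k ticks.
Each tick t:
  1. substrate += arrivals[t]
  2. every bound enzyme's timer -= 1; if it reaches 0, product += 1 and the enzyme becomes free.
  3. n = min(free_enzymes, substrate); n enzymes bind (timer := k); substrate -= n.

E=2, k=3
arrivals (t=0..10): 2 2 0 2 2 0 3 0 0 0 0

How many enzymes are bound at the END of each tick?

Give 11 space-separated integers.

Answer: 2 2 2 2 2 2 2 2 2 2 2

Derivation:
t=0: arr=2 -> substrate=0 bound=2 product=0
t=1: arr=2 -> substrate=2 bound=2 product=0
t=2: arr=0 -> substrate=2 bound=2 product=0
t=3: arr=2 -> substrate=2 bound=2 product=2
t=4: arr=2 -> substrate=4 bound=2 product=2
t=5: arr=0 -> substrate=4 bound=2 product=2
t=6: arr=3 -> substrate=5 bound=2 product=4
t=7: arr=0 -> substrate=5 bound=2 product=4
t=8: arr=0 -> substrate=5 bound=2 product=4
t=9: arr=0 -> substrate=3 bound=2 product=6
t=10: arr=0 -> substrate=3 bound=2 product=6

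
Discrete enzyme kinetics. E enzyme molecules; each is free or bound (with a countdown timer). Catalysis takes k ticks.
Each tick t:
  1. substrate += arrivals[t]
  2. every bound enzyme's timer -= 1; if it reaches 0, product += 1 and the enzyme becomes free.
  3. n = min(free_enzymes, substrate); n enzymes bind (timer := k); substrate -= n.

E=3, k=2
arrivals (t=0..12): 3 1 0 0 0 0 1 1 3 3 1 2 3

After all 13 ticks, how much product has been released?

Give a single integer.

t=0: arr=3 -> substrate=0 bound=3 product=0
t=1: arr=1 -> substrate=1 bound=3 product=0
t=2: arr=0 -> substrate=0 bound=1 product=3
t=3: arr=0 -> substrate=0 bound=1 product=3
t=4: arr=0 -> substrate=0 bound=0 product=4
t=5: arr=0 -> substrate=0 bound=0 product=4
t=6: arr=1 -> substrate=0 bound=1 product=4
t=7: arr=1 -> substrate=0 bound=2 product=4
t=8: arr=3 -> substrate=1 bound=3 product=5
t=9: arr=3 -> substrate=3 bound=3 product=6
t=10: arr=1 -> substrate=2 bound=3 product=8
t=11: arr=2 -> substrate=3 bound=3 product=9
t=12: arr=3 -> substrate=4 bound=3 product=11

Answer: 11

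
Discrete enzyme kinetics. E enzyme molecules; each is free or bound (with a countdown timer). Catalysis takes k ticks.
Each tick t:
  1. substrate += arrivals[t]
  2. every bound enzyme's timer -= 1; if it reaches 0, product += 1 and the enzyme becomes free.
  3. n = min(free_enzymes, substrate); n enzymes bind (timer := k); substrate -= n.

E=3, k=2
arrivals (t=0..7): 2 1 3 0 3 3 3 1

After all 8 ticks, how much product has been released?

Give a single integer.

Answer: 9

Derivation:
t=0: arr=2 -> substrate=0 bound=2 product=0
t=1: arr=1 -> substrate=0 bound=3 product=0
t=2: arr=3 -> substrate=1 bound=3 product=2
t=3: arr=0 -> substrate=0 bound=3 product=3
t=4: arr=3 -> substrate=1 bound=3 product=5
t=5: arr=3 -> substrate=3 bound=3 product=6
t=6: arr=3 -> substrate=4 bound=3 product=8
t=7: arr=1 -> substrate=4 bound=3 product=9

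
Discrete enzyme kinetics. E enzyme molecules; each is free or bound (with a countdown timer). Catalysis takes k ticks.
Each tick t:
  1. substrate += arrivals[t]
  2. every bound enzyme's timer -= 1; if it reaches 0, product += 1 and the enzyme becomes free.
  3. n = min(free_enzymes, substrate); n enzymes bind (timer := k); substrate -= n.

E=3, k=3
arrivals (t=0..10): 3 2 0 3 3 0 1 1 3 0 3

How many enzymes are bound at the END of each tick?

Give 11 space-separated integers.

Answer: 3 3 3 3 3 3 3 3 3 3 3

Derivation:
t=0: arr=3 -> substrate=0 bound=3 product=0
t=1: arr=2 -> substrate=2 bound=3 product=0
t=2: arr=0 -> substrate=2 bound=3 product=0
t=3: arr=3 -> substrate=2 bound=3 product=3
t=4: arr=3 -> substrate=5 bound=3 product=3
t=5: arr=0 -> substrate=5 bound=3 product=3
t=6: arr=1 -> substrate=3 bound=3 product=6
t=7: arr=1 -> substrate=4 bound=3 product=6
t=8: arr=3 -> substrate=7 bound=3 product=6
t=9: arr=0 -> substrate=4 bound=3 product=9
t=10: arr=3 -> substrate=7 bound=3 product=9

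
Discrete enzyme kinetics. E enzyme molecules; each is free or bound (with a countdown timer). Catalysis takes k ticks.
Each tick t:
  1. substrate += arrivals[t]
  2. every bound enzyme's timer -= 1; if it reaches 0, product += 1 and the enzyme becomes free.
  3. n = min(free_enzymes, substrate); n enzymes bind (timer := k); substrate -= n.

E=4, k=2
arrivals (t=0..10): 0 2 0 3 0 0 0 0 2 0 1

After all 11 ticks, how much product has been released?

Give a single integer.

t=0: arr=0 -> substrate=0 bound=0 product=0
t=1: arr=2 -> substrate=0 bound=2 product=0
t=2: arr=0 -> substrate=0 bound=2 product=0
t=3: arr=3 -> substrate=0 bound=3 product=2
t=4: arr=0 -> substrate=0 bound=3 product=2
t=5: arr=0 -> substrate=0 bound=0 product=5
t=6: arr=0 -> substrate=0 bound=0 product=5
t=7: arr=0 -> substrate=0 bound=0 product=5
t=8: arr=2 -> substrate=0 bound=2 product=5
t=9: arr=0 -> substrate=0 bound=2 product=5
t=10: arr=1 -> substrate=0 bound=1 product=7

Answer: 7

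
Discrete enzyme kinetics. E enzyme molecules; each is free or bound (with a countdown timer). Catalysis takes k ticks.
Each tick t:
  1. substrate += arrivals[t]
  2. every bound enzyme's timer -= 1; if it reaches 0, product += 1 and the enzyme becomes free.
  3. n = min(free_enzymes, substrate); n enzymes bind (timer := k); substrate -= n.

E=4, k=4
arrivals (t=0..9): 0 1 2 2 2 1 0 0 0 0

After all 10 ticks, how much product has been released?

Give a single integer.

t=0: arr=0 -> substrate=0 bound=0 product=0
t=1: arr=1 -> substrate=0 bound=1 product=0
t=2: arr=2 -> substrate=0 bound=3 product=0
t=3: arr=2 -> substrate=1 bound=4 product=0
t=4: arr=2 -> substrate=3 bound=4 product=0
t=5: arr=1 -> substrate=3 bound=4 product=1
t=6: arr=0 -> substrate=1 bound=4 product=3
t=7: arr=0 -> substrate=0 bound=4 product=4
t=8: arr=0 -> substrate=0 bound=4 product=4
t=9: arr=0 -> substrate=0 bound=3 product=5

Answer: 5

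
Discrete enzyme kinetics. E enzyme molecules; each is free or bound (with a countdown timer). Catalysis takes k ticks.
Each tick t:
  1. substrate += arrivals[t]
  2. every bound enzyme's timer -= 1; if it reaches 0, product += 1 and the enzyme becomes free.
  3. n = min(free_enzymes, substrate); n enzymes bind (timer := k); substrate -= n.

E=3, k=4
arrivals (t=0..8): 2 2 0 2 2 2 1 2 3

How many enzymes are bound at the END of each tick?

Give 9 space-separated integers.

Answer: 2 3 3 3 3 3 3 3 3

Derivation:
t=0: arr=2 -> substrate=0 bound=2 product=0
t=1: arr=2 -> substrate=1 bound=3 product=0
t=2: arr=0 -> substrate=1 bound=3 product=0
t=3: arr=2 -> substrate=3 bound=3 product=0
t=4: arr=2 -> substrate=3 bound=3 product=2
t=5: arr=2 -> substrate=4 bound=3 product=3
t=6: arr=1 -> substrate=5 bound=3 product=3
t=7: arr=2 -> substrate=7 bound=3 product=3
t=8: arr=3 -> substrate=8 bound=3 product=5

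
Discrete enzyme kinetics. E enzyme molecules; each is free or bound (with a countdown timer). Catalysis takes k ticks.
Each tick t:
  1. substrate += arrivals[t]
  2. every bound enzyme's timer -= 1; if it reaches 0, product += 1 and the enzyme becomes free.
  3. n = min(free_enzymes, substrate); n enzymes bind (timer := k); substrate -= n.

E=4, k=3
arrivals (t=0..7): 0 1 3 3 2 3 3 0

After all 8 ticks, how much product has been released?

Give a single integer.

t=0: arr=0 -> substrate=0 bound=0 product=0
t=1: arr=1 -> substrate=0 bound=1 product=0
t=2: arr=3 -> substrate=0 bound=4 product=0
t=3: arr=3 -> substrate=3 bound=4 product=0
t=4: arr=2 -> substrate=4 bound=4 product=1
t=5: arr=3 -> substrate=4 bound=4 product=4
t=6: arr=3 -> substrate=7 bound=4 product=4
t=7: arr=0 -> substrate=6 bound=4 product=5

Answer: 5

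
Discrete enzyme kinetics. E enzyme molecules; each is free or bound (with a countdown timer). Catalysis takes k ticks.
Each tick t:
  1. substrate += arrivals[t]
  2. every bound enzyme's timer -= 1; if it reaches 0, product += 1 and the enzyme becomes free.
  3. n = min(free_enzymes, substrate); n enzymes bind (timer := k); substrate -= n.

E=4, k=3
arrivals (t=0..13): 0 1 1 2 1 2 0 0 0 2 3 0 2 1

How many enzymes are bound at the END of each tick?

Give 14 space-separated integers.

Answer: 0 1 2 4 4 4 3 2 1 2 4 4 4 4

Derivation:
t=0: arr=0 -> substrate=0 bound=0 product=0
t=1: arr=1 -> substrate=0 bound=1 product=0
t=2: arr=1 -> substrate=0 bound=2 product=0
t=3: arr=2 -> substrate=0 bound=4 product=0
t=4: arr=1 -> substrate=0 bound=4 product=1
t=5: arr=2 -> substrate=1 bound=4 product=2
t=6: arr=0 -> substrate=0 bound=3 product=4
t=7: arr=0 -> substrate=0 bound=2 product=5
t=8: arr=0 -> substrate=0 bound=1 product=6
t=9: arr=2 -> substrate=0 bound=2 product=7
t=10: arr=3 -> substrate=1 bound=4 product=7
t=11: arr=0 -> substrate=1 bound=4 product=7
t=12: arr=2 -> substrate=1 bound=4 product=9
t=13: arr=1 -> substrate=0 bound=4 product=11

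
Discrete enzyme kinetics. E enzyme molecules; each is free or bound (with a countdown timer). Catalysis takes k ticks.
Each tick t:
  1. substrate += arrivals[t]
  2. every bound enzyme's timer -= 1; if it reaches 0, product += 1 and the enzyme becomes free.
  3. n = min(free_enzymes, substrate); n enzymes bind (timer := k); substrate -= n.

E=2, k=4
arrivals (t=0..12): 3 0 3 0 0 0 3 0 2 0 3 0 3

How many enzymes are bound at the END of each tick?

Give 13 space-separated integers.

Answer: 2 2 2 2 2 2 2 2 2 2 2 2 2

Derivation:
t=0: arr=3 -> substrate=1 bound=2 product=0
t=1: arr=0 -> substrate=1 bound=2 product=0
t=2: arr=3 -> substrate=4 bound=2 product=0
t=3: arr=0 -> substrate=4 bound=2 product=0
t=4: arr=0 -> substrate=2 bound=2 product=2
t=5: arr=0 -> substrate=2 bound=2 product=2
t=6: arr=3 -> substrate=5 bound=2 product=2
t=7: arr=0 -> substrate=5 bound=2 product=2
t=8: arr=2 -> substrate=5 bound=2 product=4
t=9: arr=0 -> substrate=5 bound=2 product=4
t=10: arr=3 -> substrate=8 bound=2 product=4
t=11: arr=0 -> substrate=8 bound=2 product=4
t=12: arr=3 -> substrate=9 bound=2 product=6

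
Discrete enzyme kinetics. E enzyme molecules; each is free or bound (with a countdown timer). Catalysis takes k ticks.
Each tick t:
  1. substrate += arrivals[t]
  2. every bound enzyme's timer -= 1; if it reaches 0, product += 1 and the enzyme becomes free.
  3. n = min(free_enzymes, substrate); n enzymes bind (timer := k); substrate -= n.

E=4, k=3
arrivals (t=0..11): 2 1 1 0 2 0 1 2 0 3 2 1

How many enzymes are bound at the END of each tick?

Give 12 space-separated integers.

Answer: 2 3 4 2 3 2 3 3 3 4 4 4

Derivation:
t=0: arr=2 -> substrate=0 bound=2 product=0
t=1: arr=1 -> substrate=0 bound=3 product=0
t=2: arr=1 -> substrate=0 bound=4 product=0
t=3: arr=0 -> substrate=0 bound=2 product=2
t=4: arr=2 -> substrate=0 bound=3 product=3
t=5: arr=0 -> substrate=0 bound=2 product=4
t=6: arr=1 -> substrate=0 bound=3 product=4
t=7: arr=2 -> substrate=0 bound=3 product=6
t=8: arr=0 -> substrate=0 bound=3 product=6
t=9: arr=3 -> substrate=1 bound=4 product=7
t=10: arr=2 -> substrate=1 bound=4 product=9
t=11: arr=1 -> substrate=2 bound=4 product=9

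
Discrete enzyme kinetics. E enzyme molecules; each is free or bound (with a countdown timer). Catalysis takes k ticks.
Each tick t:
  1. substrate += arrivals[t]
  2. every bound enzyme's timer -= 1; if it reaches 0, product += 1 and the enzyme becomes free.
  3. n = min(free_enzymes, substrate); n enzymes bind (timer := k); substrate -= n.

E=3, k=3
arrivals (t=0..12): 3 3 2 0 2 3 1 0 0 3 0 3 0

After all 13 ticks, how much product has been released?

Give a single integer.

t=0: arr=3 -> substrate=0 bound=3 product=0
t=1: arr=3 -> substrate=3 bound=3 product=0
t=2: arr=2 -> substrate=5 bound=3 product=0
t=3: arr=0 -> substrate=2 bound=3 product=3
t=4: arr=2 -> substrate=4 bound=3 product=3
t=5: arr=3 -> substrate=7 bound=3 product=3
t=6: arr=1 -> substrate=5 bound=3 product=6
t=7: arr=0 -> substrate=5 bound=3 product=6
t=8: arr=0 -> substrate=5 bound=3 product=6
t=9: arr=3 -> substrate=5 bound=3 product=9
t=10: arr=0 -> substrate=5 bound=3 product=9
t=11: arr=3 -> substrate=8 bound=3 product=9
t=12: arr=0 -> substrate=5 bound=3 product=12

Answer: 12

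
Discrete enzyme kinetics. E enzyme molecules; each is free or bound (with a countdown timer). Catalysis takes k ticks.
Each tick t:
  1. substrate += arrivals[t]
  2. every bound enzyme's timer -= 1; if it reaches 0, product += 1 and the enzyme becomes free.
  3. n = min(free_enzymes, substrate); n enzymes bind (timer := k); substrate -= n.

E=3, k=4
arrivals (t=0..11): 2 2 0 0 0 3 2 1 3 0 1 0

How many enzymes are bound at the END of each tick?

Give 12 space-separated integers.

Answer: 2 3 3 3 2 3 3 3 3 3 3 3

Derivation:
t=0: arr=2 -> substrate=0 bound=2 product=0
t=1: arr=2 -> substrate=1 bound=3 product=0
t=2: arr=0 -> substrate=1 bound=3 product=0
t=3: arr=0 -> substrate=1 bound=3 product=0
t=4: arr=0 -> substrate=0 bound=2 product=2
t=5: arr=3 -> substrate=1 bound=3 product=3
t=6: arr=2 -> substrate=3 bound=3 product=3
t=7: arr=1 -> substrate=4 bound=3 product=3
t=8: arr=3 -> substrate=6 bound=3 product=4
t=9: arr=0 -> substrate=4 bound=3 product=6
t=10: arr=1 -> substrate=5 bound=3 product=6
t=11: arr=0 -> substrate=5 bound=3 product=6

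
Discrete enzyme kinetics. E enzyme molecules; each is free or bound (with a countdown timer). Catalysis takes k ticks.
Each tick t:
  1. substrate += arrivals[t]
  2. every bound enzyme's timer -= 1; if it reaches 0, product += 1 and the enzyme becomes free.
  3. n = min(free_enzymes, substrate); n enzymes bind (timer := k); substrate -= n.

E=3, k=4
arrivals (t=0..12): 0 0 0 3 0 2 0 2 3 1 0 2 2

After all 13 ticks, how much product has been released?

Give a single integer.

t=0: arr=0 -> substrate=0 bound=0 product=0
t=1: arr=0 -> substrate=0 bound=0 product=0
t=2: arr=0 -> substrate=0 bound=0 product=0
t=3: arr=3 -> substrate=0 bound=3 product=0
t=4: arr=0 -> substrate=0 bound=3 product=0
t=5: arr=2 -> substrate=2 bound=3 product=0
t=6: arr=0 -> substrate=2 bound=3 product=0
t=7: arr=2 -> substrate=1 bound=3 product=3
t=8: arr=3 -> substrate=4 bound=3 product=3
t=9: arr=1 -> substrate=5 bound=3 product=3
t=10: arr=0 -> substrate=5 bound=3 product=3
t=11: arr=2 -> substrate=4 bound=3 product=6
t=12: arr=2 -> substrate=6 bound=3 product=6

Answer: 6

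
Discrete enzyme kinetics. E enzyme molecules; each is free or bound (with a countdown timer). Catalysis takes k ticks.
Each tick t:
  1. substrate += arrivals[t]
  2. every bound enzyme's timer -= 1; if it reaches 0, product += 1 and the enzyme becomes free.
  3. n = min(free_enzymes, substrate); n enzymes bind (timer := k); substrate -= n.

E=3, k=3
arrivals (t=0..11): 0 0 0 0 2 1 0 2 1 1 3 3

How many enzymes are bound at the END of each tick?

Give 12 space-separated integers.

t=0: arr=0 -> substrate=0 bound=0 product=0
t=1: arr=0 -> substrate=0 bound=0 product=0
t=2: arr=0 -> substrate=0 bound=0 product=0
t=3: arr=0 -> substrate=0 bound=0 product=0
t=4: arr=2 -> substrate=0 bound=2 product=0
t=5: arr=1 -> substrate=0 bound=3 product=0
t=6: arr=0 -> substrate=0 bound=3 product=0
t=7: arr=2 -> substrate=0 bound=3 product=2
t=8: arr=1 -> substrate=0 bound=3 product=3
t=9: arr=1 -> substrate=1 bound=3 product=3
t=10: arr=3 -> substrate=2 bound=3 product=5
t=11: arr=3 -> substrate=4 bound=3 product=6

Answer: 0 0 0 0 2 3 3 3 3 3 3 3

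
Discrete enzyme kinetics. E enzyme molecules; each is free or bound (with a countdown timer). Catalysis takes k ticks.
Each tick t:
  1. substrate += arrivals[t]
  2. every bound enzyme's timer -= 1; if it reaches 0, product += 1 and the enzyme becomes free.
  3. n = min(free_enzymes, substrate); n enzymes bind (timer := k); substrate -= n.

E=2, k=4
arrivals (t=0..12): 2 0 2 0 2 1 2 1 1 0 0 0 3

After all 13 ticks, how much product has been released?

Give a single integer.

Answer: 6

Derivation:
t=0: arr=2 -> substrate=0 bound=2 product=0
t=1: arr=0 -> substrate=0 bound=2 product=0
t=2: arr=2 -> substrate=2 bound=2 product=0
t=3: arr=0 -> substrate=2 bound=2 product=0
t=4: arr=2 -> substrate=2 bound=2 product=2
t=5: arr=1 -> substrate=3 bound=2 product=2
t=6: arr=2 -> substrate=5 bound=2 product=2
t=7: arr=1 -> substrate=6 bound=2 product=2
t=8: arr=1 -> substrate=5 bound=2 product=4
t=9: arr=0 -> substrate=5 bound=2 product=4
t=10: arr=0 -> substrate=5 bound=2 product=4
t=11: arr=0 -> substrate=5 bound=2 product=4
t=12: arr=3 -> substrate=6 bound=2 product=6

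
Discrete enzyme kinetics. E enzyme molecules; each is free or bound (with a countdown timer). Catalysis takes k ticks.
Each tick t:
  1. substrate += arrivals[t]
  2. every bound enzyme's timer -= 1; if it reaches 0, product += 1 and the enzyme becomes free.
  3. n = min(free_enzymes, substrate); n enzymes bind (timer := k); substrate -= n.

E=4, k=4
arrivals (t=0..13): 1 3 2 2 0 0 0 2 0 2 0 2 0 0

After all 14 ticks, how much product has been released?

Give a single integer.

t=0: arr=1 -> substrate=0 bound=1 product=0
t=1: arr=3 -> substrate=0 bound=4 product=0
t=2: arr=2 -> substrate=2 bound=4 product=0
t=3: arr=2 -> substrate=4 bound=4 product=0
t=4: arr=0 -> substrate=3 bound=4 product=1
t=5: arr=0 -> substrate=0 bound=4 product=4
t=6: arr=0 -> substrate=0 bound=4 product=4
t=7: arr=2 -> substrate=2 bound=4 product=4
t=8: arr=0 -> substrate=1 bound=4 product=5
t=9: arr=2 -> substrate=0 bound=4 product=8
t=10: arr=0 -> substrate=0 bound=4 product=8
t=11: arr=2 -> substrate=2 bound=4 product=8
t=12: arr=0 -> substrate=1 bound=4 product=9
t=13: arr=0 -> substrate=0 bound=2 product=12

Answer: 12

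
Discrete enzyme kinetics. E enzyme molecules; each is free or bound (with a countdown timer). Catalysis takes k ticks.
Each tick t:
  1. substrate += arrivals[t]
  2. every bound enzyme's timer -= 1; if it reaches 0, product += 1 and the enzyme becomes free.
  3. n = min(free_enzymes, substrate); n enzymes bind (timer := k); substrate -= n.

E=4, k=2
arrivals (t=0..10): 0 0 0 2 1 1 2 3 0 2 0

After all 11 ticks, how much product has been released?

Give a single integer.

Answer: 9

Derivation:
t=0: arr=0 -> substrate=0 bound=0 product=0
t=1: arr=0 -> substrate=0 bound=0 product=0
t=2: arr=0 -> substrate=0 bound=0 product=0
t=3: arr=2 -> substrate=0 bound=2 product=0
t=4: arr=1 -> substrate=0 bound=3 product=0
t=5: arr=1 -> substrate=0 bound=2 product=2
t=6: arr=2 -> substrate=0 bound=3 product=3
t=7: arr=3 -> substrate=1 bound=4 product=4
t=8: arr=0 -> substrate=0 bound=3 product=6
t=9: arr=2 -> substrate=0 bound=3 product=8
t=10: arr=0 -> substrate=0 bound=2 product=9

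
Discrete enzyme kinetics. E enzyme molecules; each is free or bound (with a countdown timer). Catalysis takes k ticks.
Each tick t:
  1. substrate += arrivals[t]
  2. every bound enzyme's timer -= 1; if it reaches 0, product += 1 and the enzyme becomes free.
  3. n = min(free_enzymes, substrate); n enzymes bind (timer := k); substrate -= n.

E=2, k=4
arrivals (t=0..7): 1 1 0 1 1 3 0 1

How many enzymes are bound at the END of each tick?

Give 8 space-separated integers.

Answer: 1 2 2 2 2 2 2 2

Derivation:
t=0: arr=1 -> substrate=0 bound=1 product=0
t=1: arr=1 -> substrate=0 bound=2 product=0
t=2: arr=0 -> substrate=0 bound=2 product=0
t=3: arr=1 -> substrate=1 bound=2 product=0
t=4: arr=1 -> substrate=1 bound=2 product=1
t=5: arr=3 -> substrate=3 bound=2 product=2
t=6: arr=0 -> substrate=3 bound=2 product=2
t=7: arr=1 -> substrate=4 bound=2 product=2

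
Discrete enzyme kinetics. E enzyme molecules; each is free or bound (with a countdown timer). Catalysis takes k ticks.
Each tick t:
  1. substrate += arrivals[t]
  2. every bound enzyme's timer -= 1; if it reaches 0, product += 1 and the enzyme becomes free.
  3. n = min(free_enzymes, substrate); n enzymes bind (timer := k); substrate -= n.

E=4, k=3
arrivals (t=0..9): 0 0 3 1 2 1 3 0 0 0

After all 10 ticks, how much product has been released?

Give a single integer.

t=0: arr=0 -> substrate=0 bound=0 product=0
t=1: arr=0 -> substrate=0 bound=0 product=0
t=2: arr=3 -> substrate=0 bound=3 product=0
t=3: arr=1 -> substrate=0 bound=4 product=0
t=4: arr=2 -> substrate=2 bound=4 product=0
t=5: arr=1 -> substrate=0 bound=4 product=3
t=6: arr=3 -> substrate=2 bound=4 product=4
t=7: arr=0 -> substrate=2 bound=4 product=4
t=8: arr=0 -> substrate=0 bound=3 product=7
t=9: arr=0 -> substrate=0 bound=2 product=8

Answer: 8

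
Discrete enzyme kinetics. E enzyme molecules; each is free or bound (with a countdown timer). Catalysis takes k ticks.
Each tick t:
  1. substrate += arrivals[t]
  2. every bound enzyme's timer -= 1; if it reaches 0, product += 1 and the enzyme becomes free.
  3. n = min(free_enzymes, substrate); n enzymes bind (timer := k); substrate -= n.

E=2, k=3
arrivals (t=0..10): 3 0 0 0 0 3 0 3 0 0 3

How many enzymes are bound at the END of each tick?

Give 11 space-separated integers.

t=0: arr=3 -> substrate=1 bound=2 product=0
t=1: arr=0 -> substrate=1 bound=2 product=0
t=2: arr=0 -> substrate=1 bound=2 product=0
t=3: arr=0 -> substrate=0 bound=1 product=2
t=4: arr=0 -> substrate=0 bound=1 product=2
t=5: arr=3 -> substrate=2 bound=2 product=2
t=6: arr=0 -> substrate=1 bound=2 product=3
t=7: arr=3 -> substrate=4 bound=2 product=3
t=8: arr=0 -> substrate=3 bound=2 product=4
t=9: arr=0 -> substrate=2 bound=2 product=5
t=10: arr=3 -> substrate=5 bound=2 product=5

Answer: 2 2 2 1 1 2 2 2 2 2 2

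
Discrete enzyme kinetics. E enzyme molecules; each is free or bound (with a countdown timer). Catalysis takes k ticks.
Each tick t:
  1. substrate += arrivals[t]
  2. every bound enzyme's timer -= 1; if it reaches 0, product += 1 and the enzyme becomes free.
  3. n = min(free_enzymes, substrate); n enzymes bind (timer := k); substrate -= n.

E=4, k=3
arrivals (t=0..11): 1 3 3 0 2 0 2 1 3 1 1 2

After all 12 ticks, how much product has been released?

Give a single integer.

t=0: arr=1 -> substrate=0 bound=1 product=0
t=1: arr=3 -> substrate=0 bound=4 product=0
t=2: arr=3 -> substrate=3 bound=4 product=0
t=3: arr=0 -> substrate=2 bound=4 product=1
t=4: arr=2 -> substrate=1 bound=4 product=4
t=5: arr=0 -> substrate=1 bound=4 product=4
t=6: arr=2 -> substrate=2 bound=4 product=5
t=7: arr=1 -> substrate=0 bound=4 product=8
t=8: arr=3 -> substrate=3 bound=4 product=8
t=9: arr=1 -> substrate=3 bound=4 product=9
t=10: arr=1 -> substrate=1 bound=4 product=12
t=11: arr=2 -> substrate=3 bound=4 product=12

Answer: 12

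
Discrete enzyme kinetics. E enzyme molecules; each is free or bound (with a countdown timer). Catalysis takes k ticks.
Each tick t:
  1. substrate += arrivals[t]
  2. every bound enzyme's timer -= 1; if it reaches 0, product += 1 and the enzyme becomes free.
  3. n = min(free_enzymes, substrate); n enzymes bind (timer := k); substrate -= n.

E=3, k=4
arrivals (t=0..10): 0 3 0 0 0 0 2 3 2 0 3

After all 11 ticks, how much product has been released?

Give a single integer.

t=0: arr=0 -> substrate=0 bound=0 product=0
t=1: arr=3 -> substrate=0 bound=3 product=0
t=2: arr=0 -> substrate=0 bound=3 product=0
t=3: arr=0 -> substrate=0 bound=3 product=0
t=4: arr=0 -> substrate=0 bound=3 product=0
t=5: arr=0 -> substrate=0 bound=0 product=3
t=6: arr=2 -> substrate=0 bound=2 product=3
t=7: arr=3 -> substrate=2 bound=3 product=3
t=8: arr=2 -> substrate=4 bound=3 product=3
t=9: arr=0 -> substrate=4 bound=3 product=3
t=10: arr=3 -> substrate=5 bound=3 product=5

Answer: 5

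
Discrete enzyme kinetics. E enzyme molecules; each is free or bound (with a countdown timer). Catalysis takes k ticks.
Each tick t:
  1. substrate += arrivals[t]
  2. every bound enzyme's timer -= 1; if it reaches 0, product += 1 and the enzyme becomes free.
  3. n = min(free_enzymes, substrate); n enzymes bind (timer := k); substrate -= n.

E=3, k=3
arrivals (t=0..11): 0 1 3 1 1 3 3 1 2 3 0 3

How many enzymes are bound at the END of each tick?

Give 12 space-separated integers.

Answer: 0 1 3 3 3 3 3 3 3 3 3 3

Derivation:
t=0: arr=0 -> substrate=0 bound=0 product=0
t=1: arr=1 -> substrate=0 bound=1 product=0
t=2: arr=3 -> substrate=1 bound=3 product=0
t=3: arr=1 -> substrate=2 bound=3 product=0
t=4: arr=1 -> substrate=2 bound=3 product=1
t=5: arr=3 -> substrate=3 bound=3 product=3
t=6: arr=3 -> substrate=6 bound=3 product=3
t=7: arr=1 -> substrate=6 bound=3 product=4
t=8: arr=2 -> substrate=6 bound=3 product=6
t=9: arr=3 -> substrate=9 bound=3 product=6
t=10: arr=0 -> substrate=8 bound=3 product=7
t=11: arr=3 -> substrate=9 bound=3 product=9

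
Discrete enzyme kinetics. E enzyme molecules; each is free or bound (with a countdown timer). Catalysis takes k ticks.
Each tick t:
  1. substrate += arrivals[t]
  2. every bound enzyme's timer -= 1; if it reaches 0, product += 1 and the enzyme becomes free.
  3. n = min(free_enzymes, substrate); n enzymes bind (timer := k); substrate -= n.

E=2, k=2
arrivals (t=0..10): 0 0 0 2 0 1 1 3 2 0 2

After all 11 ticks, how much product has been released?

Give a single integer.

t=0: arr=0 -> substrate=0 bound=0 product=0
t=1: arr=0 -> substrate=0 bound=0 product=0
t=2: arr=0 -> substrate=0 bound=0 product=0
t=3: arr=2 -> substrate=0 bound=2 product=0
t=4: arr=0 -> substrate=0 bound=2 product=0
t=5: arr=1 -> substrate=0 bound=1 product=2
t=6: arr=1 -> substrate=0 bound=2 product=2
t=7: arr=3 -> substrate=2 bound=2 product=3
t=8: arr=2 -> substrate=3 bound=2 product=4
t=9: arr=0 -> substrate=2 bound=2 product=5
t=10: arr=2 -> substrate=3 bound=2 product=6

Answer: 6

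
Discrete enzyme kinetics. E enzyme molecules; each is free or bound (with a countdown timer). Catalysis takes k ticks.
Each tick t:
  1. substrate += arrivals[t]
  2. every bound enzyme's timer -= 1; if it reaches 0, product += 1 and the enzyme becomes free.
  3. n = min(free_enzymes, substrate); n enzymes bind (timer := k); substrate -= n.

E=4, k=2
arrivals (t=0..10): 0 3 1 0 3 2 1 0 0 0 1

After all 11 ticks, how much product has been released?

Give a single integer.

Answer: 10

Derivation:
t=0: arr=0 -> substrate=0 bound=0 product=0
t=1: arr=3 -> substrate=0 bound=3 product=0
t=2: arr=1 -> substrate=0 bound=4 product=0
t=3: arr=0 -> substrate=0 bound=1 product=3
t=4: arr=3 -> substrate=0 bound=3 product=4
t=5: arr=2 -> substrate=1 bound=4 product=4
t=6: arr=1 -> substrate=0 bound=3 product=7
t=7: arr=0 -> substrate=0 bound=2 product=8
t=8: arr=0 -> substrate=0 bound=0 product=10
t=9: arr=0 -> substrate=0 bound=0 product=10
t=10: arr=1 -> substrate=0 bound=1 product=10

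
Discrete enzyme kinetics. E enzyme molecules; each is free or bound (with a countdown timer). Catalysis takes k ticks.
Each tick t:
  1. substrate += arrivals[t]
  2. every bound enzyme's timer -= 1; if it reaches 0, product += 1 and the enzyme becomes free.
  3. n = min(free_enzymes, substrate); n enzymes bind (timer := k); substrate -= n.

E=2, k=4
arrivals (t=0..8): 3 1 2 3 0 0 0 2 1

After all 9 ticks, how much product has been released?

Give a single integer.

Answer: 4

Derivation:
t=0: arr=3 -> substrate=1 bound=2 product=0
t=1: arr=1 -> substrate=2 bound=2 product=0
t=2: arr=2 -> substrate=4 bound=2 product=0
t=3: arr=3 -> substrate=7 bound=2 product=0
t=4: arr=0 -> substrate=5 bound=2 product=2
t=5: arr=0 -> substrate=5 bound=2 product=2
t=6: arr=0 -> substrate=5 bound=2 product=2
t=7: arr=2 -> substrate=7 bound=2 product=2
t=8: arr=1 -> substrate=6 bound=2 product=4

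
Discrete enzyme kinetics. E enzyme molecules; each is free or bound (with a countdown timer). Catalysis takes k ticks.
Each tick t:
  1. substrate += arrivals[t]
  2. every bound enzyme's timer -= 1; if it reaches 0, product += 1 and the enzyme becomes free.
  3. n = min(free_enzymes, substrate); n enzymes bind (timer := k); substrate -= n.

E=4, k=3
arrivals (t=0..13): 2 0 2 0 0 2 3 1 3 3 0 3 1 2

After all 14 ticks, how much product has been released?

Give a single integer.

t=0: arr=2 -> substrate=0 bound=2 product=0
t=1: arr=0 -> substrate=0 bound=2 product=0
t=2: arr=2 -> substrate=0 bound=4 product=0
t=3: arr=0 -> substrate=0 bound=2 product=2
t=4: arr=0 -> substrate=0 bound=2 product=2
t=5: arr=2 -> substrate=0 bound=2 product=4
t=6: arr=3 -> substrate=1 bound=4 product=4
t=7: arr=1 -> substrate=2 bound=4 product=4
t=8: arr=3 -> substrate=3 bound=4 product=6
t=9: arr=3 -> substrate=4 bound=4 product=8
t=10: arr=0 -> substrate=4 bound=4 product=8
t=11: arr=3 -> substrate=5 bound=4 product=10
t=12: arr=1 -> substrate=4 bound=4 product=12
t=13: arr=2 -> substrate=6 bound=4 product=12

Answer: 12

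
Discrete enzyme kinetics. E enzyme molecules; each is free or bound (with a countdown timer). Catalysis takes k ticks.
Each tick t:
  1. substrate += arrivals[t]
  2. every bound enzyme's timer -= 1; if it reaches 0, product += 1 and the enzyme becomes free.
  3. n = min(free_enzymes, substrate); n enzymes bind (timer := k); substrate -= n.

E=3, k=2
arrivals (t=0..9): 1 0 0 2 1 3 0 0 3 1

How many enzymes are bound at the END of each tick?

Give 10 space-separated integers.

Answer: 1 1 0 2 3 3 3 1 3 3

Derivation:
t=0: arr=1 -> substrate=0 bound=1 product=0
t=1: arr=0 -> substrate=0 bound=1 product=0
t=2: arr=0 -> substrate=0 bound=0 product=1
t=3: arr=2 -> substrate=0 bound=2 product=1
t=4: arr=1 -> substrate=0 bound=3 product=1
t=5: arr=3 -> substrate=1 bound=3 product=3
t=6: arr=0 -> substrate=0 bound=3 product=4
t=7: arr=0 -> substrate=0 bound=1 product=6
t=8: arr=3 -> substrate=0 bound=3 product=7
t=9: arr=1 -> substrate=1 bound=3 product=7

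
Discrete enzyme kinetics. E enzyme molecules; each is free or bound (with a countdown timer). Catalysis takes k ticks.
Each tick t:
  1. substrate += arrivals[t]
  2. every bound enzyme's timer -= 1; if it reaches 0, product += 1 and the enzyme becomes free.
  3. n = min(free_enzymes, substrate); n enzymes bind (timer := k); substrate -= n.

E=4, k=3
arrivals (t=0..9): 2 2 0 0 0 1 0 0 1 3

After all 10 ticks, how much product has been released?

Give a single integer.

t=0: arr=2 -> substrate=0 bound=2 product=0
t=1: arr=2 -> substrate=0 bound=4 product=0
t=2: arr=0 -> substrate=0 bound=4 product=0
t=3: arr=0 -> substrate=0 bound=2 product=2
t=4: arr=0 -> substrate=0 bound=0 product=4
t=5: arr=1 -> substrate=0 bound=1 product=4
t=6: arr=0 -> substrate=0 bound=1 product=4
t=7: arr=0 -> substrate=0 bound=1 product=4
t=8: arr=1 -> substrate=0 bound=1 product=5
t=9: arr=3 -> substrate=0 bound=4 product=5

Answer: 5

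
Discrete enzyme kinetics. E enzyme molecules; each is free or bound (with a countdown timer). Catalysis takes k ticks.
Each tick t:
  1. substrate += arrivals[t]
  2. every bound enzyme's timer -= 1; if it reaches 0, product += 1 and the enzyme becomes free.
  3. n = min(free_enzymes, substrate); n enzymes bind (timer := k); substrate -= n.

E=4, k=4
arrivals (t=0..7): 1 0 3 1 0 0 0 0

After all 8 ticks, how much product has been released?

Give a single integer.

t=0: arr=1 -> substrate=0 bound=1 product=0
t=1: arr=0 -> substrate=0 bound=1 product=0
t=2: arr=3 -> substrate=0 bound=4 product=0
t=3: arr=1 -> substrate=1 bound=4 product=0
t=4: arr=0 -> substrate=0 bound=4 product=1
t=5: arr=0 -> substrate=0 bound=4 product=1
t=6: arr=0 -> substrate=0 bound=1 product=4
t=7: arr=0 -> substrate=0 bound=1 product=4

Answer: 4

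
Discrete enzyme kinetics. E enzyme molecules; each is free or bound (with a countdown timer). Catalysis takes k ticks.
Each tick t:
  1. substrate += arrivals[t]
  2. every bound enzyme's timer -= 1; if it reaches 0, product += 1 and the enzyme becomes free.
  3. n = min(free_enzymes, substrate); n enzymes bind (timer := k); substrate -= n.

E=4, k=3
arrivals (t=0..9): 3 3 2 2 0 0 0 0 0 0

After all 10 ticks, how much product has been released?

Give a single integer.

Answer: 10

Derivation:
t=0: arr=3 -> substrate=0 bound=3 product=0
t=1: arr=3 -> substrate=2 bound=4 product=0
t=2: arr=2 -> substrate=4 bound=4 product=0
t=3: arr=2 -> substrate=3 bound=4 product=3
t=4: arr=0 -> substrate=2 bound=4 product=4
t=5: arr=0 -> substrate=2 bound=4 product=4
t=6: arr=0 -> substrate=0 bound=3 product=7
t=7: arr=0 -> substrate=0 bound=2 product=8
t=8: arr=0 -> substrate=0 bound=2 product=8
t=9: arr=0 -> substrate=0 bound=0 product=10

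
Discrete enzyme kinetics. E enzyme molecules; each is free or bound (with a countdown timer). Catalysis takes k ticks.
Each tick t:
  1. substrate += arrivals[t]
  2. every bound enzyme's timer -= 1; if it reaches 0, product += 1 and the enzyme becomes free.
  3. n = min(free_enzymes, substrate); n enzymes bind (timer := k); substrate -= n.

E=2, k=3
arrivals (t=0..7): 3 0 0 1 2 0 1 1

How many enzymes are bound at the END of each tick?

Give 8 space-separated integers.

t=0: arr=3 -> substrate=1 bound=2 product=0
t=1: arr=0 -> substrate=1 bound=2 product=0
t=2: arr=0 -> substrate=1 bound=2 product=0
t=3: arr=1 -> substrate=0 bound=2 product=2
t=4: arr=2 -> substrate=2 bound=2 product=2
t=5: arr=0 -> substrate=2 bound=2 product=2
t=6: arr=1 -> substrate=1 bound=2 product=4
t=7: arr=1 -> substrate=2 bound=2 product=4

Answer: 2 2 2 2 2 2 2 2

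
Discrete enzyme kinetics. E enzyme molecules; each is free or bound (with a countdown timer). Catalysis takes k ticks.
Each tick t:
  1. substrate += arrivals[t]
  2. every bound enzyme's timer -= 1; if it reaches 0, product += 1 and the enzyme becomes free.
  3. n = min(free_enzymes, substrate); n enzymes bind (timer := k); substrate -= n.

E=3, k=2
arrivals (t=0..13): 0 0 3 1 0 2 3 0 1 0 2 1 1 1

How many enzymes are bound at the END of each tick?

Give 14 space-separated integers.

t=0: arr=0 -> substrate=0 bound=0 product=0
t=1: arr=0 -> substrate=0 bound=0 product=0
t=2: arr=3 -> substrate=0 bound=3 product=0
t=3: arr=1 -> substrate=1 bound=3 product=0
t=4: arr=0 -> substrate=0 bound=1 product=3
t=5: arr=2 -> substrate=0 bound=3 product=3
t=6: arr=3 -> substrate=2 bound=3 product=4
t=7: arr=0 -> substrate=0 bound=3 product=6
t=8: arr=1 -> substrate=0 bound=3 product=7
t=9: arr=0 -> substrate=0 bound=1 product=9
t=10: arr=2 -> substrate=0 bound=2 product=10
t=11: arr=1 -> substrate=0 bound=3 product=10
t=12: arr=1 -> substrate=0 bound=2 product=12
t=13: arr=1 -> substrate=0 bound=2 product=13

Answer: 0 0 3 3 1 3 3 3 3 1 2 3 2 2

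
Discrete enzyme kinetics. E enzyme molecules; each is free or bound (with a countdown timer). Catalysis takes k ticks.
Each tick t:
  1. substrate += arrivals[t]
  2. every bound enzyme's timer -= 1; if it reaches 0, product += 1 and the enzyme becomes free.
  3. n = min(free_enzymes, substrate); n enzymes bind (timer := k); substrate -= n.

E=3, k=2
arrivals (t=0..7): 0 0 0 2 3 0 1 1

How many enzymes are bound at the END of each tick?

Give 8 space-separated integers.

t=0: arr=0 -> substrate=0 bound=0 product=0
t=1: arr=0 -> substrate=0 bound=0 product=0
t=2: arr=0 -> substrate=0 bound=0 product=0
t=3: arr=2 -> substrate=0 bound=2 product=0
t=4: arr=3 -> substrate=2 bound=3 product=0
t=5: arr=0 -> substrate=0 bound=3 product=2
t=6: arr=1 -> substrate=0 bound=3 product=3
t=7: arr=1 -> substrate=0 bound=2 product=5

Answer: 0 0 0 2 3 3 3 2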